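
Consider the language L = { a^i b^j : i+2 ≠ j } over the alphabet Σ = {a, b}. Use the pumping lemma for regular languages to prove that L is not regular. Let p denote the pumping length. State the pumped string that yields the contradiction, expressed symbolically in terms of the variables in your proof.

a^{p+p!} b^{p+p!+2}

Suppose for contradiction that L is regular, and let p be the pumping length.
Choose w = a^p b^{p+p!+2}. Since p ≠ (p+p!+2)-2 = p+p!, w ∈ L; and |w| ≥ p.
By the pumping lemma, w = xyz with |xy| ≤ p and |y| ≥ 1.
The first p characters of w are a's, so xy (and hence y) consists only of a's. Write y = a^k, 1 ≤ k ≤ p.
Since 1 ≤ k ≤ p, k divides p!; set t = 1 + p!/k. Then xy^t z has p + (p!/k)·k = p + p! copies of a. Now the a-count is p+p! and (b-count)-2 = (p+p!+2)-2 = p+p!, so i+2 ≠ j fails. So xy^t z = a^{p+p!} b^{p+p!+2} ∉ L.
This is a contradiction; hence L is not regular.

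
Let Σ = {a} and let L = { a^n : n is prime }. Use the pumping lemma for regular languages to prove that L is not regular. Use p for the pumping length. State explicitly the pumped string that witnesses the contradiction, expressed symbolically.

a^{q(1+k)}

Assume L is regular. Let p be the pumping length given by the pumping lemma.
Let q be a prime with q ≥ p+2 (infinitely many primes exist), and take w = a^q ∈ L with |w| = q ≥ p.
By the pumping lemma, w = xyz with |xy| ≤ p and |y| > 0.
Then y = a^k for some k with 1 ≤ k ≤ p.
Since 1 ≤ k ≤ p, |xz| = q-k. Pump with i = q+1: |xy^{q+1}z| = (q-k)+(q+1)k = q+qk = q(1+k), which is composite (both factors ≥ 2). So xy^{q+1}z = a^{q(1+k)} ∉ L.
This is a contradiction; hence L is not regular.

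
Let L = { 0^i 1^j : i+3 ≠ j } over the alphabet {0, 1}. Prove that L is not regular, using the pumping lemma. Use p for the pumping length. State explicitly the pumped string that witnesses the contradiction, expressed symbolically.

0^{p+p!} 1^{p+p!+3}

Assume L is regular; let p be its pumping constant.
Choose w = 0^p 1^{p+p!+3}. Since p ≠ (p+p!+3)-3 = p+p!, w ∈ L; and |w| ≥ p.
The pumping lemma gives a decomposition w = xyz where |xy| ≤ p and |y| > 0.
Since the first p symbols of w are all 0's and |xy| ≤ p, y lies entirely in the leading 0-block: y = 0^k for some k with 1 ≤ k ≤ p.
Since 1 ≤ k ≤ p, k divides p!; set t = 1 + p!/k. Then xy^t z has p + (p!/k)·k = p + p! copies of 0. Now the 0-count is p+p! and (1-count)-3 = (p+p!+3)-3 = p+p!, so i+3 ≠ j fails. So xy^t z = 0^{p+p!} 1^{p+p!+3} ∉ L.
This is a contradiction; hence L is not regular.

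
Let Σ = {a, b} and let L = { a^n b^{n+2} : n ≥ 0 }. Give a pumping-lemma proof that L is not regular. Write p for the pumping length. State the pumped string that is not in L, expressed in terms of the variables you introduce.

a^{p+k} b^{p+2}

Assume L is regular; let p be its pumping constant.
Take w = a^p b^{p+2}. Then w ∈ L and |w| = 2p+2 ≥ p.
Write w = xyz as guaranteed by the lemma, with |xy| ≤ p and |y| ≥ 1.
Since the first p symbols of w are all a's and |xy| ≤ p, y lies entirely in the leading a-block: y = a^k for some k with 1 ≤ k ≤ p.
Pump with i = 2: xy^2z = a^{p+k} b^{p+2}. For this to lie in L we would need p+2 = (p+k)+2, which forces k = 0. But k ≥ 1, so xy^2z ∉ L.
This is a contradiction; hence L is not regular.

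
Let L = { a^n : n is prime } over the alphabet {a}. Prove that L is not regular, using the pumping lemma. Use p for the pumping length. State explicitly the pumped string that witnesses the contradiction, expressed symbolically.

Toward a contradiction, assume L is regular with pumping length p.
Let q be a prime with q ≥ p+2 (infinitely many primes exist), and take w = a^q ∈ L with |w| = q ≥ p.
Write w = xyz as guaranteed by the lemma, with |xy| ≤ p and y is nonempty.
Then y = a^k for some k with 1 ≤ k ≤ p.
Since 1 ≤ k ≤ p, |xz| = q-k. Pump with i = q+1: |xy^{q+1}z| = (q-k)+(q+1)k = q+qk = q(1+k), which is composite (both factors ≥ 2). So xy^{q+1}z = a^{q(1+k)} ∉ L.
Contradiction. Therefore L is not regular.

a^{q(1+k)}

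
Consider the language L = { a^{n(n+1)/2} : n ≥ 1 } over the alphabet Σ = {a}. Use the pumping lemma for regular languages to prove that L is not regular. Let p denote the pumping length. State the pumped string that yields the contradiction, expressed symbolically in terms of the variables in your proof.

Assume L is regular. Let p be the pumping length given by the pumping lemma.
Take w = a^{p(p+1)/2} ∈ L with |w| = p(p+1)/2 ≥ p.
The pumping lemma gives a decomposition w = xyz where |xy| ≤ p and |y| ≥ 1.
Then y = a^k for some k with 1 ≤ k ≤ p.
Pump with i = 2: xy^2z = a^{p(p+1)/2+k}. Since 1 ≤ k ≤ p, p(p+1)/2 < p(p+1)/2+k ≤ p(p+1)/2+p < (p+1)(p+2)/2, so p(p+1)/2+k is strictly between consecutive triangular numbers. So xy^2z ∉ L.
This contradicts the pumping lemma, so L is not regular.

a^{p(p+1)/2+k}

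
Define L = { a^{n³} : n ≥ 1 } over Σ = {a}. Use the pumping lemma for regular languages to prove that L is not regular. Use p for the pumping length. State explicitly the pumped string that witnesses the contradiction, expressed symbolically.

a^{p³+k}

Suppose for contradiction that L is regular, and let p be the pumping length.
Take w = a^{p³} ∈ L with |w| = p³ ≥ p.
By the pumping lemma, w = xyz with |xy| ≤ p and |y| ≥ 1.
Then y = a^k for some k with 1 ≤ k ≤ p.
Pump with i = 2: xy^2z = a^{p³+k}. Since 1 ≤ k ≤ p, p³ < p³+k ≤ p³+p < p³+3p²+3p+1 = (p+1)³, so p³+k is not a perfect cube. So xy^2z ∉ L.
Contradiction. Therefore L is not regular.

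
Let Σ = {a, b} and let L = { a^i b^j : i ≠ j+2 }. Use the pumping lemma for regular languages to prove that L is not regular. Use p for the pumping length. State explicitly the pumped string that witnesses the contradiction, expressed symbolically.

Assume L is regular. Let p be the pumping length given by the pumping lemma.
Choose w = a^p b^{p+p!-2}. Since p ≠ (p+p!-2)+2 = p+p!, w ∈ L; and |w| ≥ p.
The pumping lemma gives a decomposition w = xyz where |xy| ≤ p and |y| > 0.
Because |xy| ≤ p and w begins with p copies of a, we have y = a^k with 1 ≤ k ≤ p.
Since 1 ≤ k ≤ p, k divides p!; set t = 1 + p!/k. Then xy^t z has p + (p!/k)·k = p + p! copies of a. Now the a-count is p+p! and (b-count)+2 = (p+p!-2)+2 = p+p!, so i ≠ j+2 fails. So xy^t z = a^{p+p!} b^{p+p!-2} ∉ L.
Contradiction. Therefore L is not regular.

a^{p+p!} b^{p+p!-2}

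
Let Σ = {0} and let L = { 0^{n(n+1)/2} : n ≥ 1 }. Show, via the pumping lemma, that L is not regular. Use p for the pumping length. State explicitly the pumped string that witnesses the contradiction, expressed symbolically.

Assume L is regular; let p be its pumping constant.
Take w = 0^{p(p+1)/2} ∈ L with |w| = p(p+1)/2 ≥ p.
By the pumping lemma, w = xyz with |xy| ≤ p and |y| ≥ 1.
Then y = 0^k for some k with 1 ≤ k ≤ p.
Pump with i = 2: xy^2z = 0^{p(p+1)/2+k}. Since 1 ≤ k ≤ p, p(p+1)/2 < p(p+1)/2+k ≤ p(p+1)/2+p < (p+1)(p+2)/2, so p(p+1)/2+k is strictly between consecutive triangular numbers. So xy^2z ∉ L.
This is a contradiction; hence L is not regular.

0^{p(p+1)/2+k}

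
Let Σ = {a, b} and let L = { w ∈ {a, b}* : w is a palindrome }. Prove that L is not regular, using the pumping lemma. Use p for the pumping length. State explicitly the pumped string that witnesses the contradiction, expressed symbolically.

Toward a contradiction, assume L is regular with pumping length p.
Take w = a^p b a^p, a palindrome of length 2p+1 ≥ p.
By the pumping lemma, w = xyz with |xy| ≤ p and y is nonempty.
Because |xy| ≤ p and w begins with p copies of a, we have y = a^k with 1 ≤ k ≤ p.
Pump with i = 2: xy^2z = a^{p+k} b a^p. Its reverse is a^p b a^{p+k}, which differs from xy^2z since k ≥ 1. So xy^2z is not a palindrome and xy^2z ∉ L.
This contradicts the pumping lemma, so L is not regular.

a^{p+k} b a^p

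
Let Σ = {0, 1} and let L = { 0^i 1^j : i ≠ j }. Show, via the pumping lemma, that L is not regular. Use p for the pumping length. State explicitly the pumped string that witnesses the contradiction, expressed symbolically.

0^{p+p!} 1^{p+p!}

Assume L is regular; let p be its pumping constant.
Choose w = 0^p 1^{p+p!}. Since p ≠ p+p!, w ∈ L; and |w| ≥ p.
By the pumping lemma, w = xyz with |xy| ≤ p and |y| ≥ 1.
Because |xy| ≤ p and w begins with p copies of 0, we have y = 0^k with 1 ≤ k ≤ p.
Since 1 ≤ k ≤ p, k divides p!; set t = 1 + p!/k. Then xy^t z has p + (p!/k)·k = p + p! copies of 0. Now the 0-count equals the 1-count, so i ≠ j fails. So xy^t z = 0^{p+p!} 1^{p+p!} ∉ L.
Contradiction. Therefore L is not regular.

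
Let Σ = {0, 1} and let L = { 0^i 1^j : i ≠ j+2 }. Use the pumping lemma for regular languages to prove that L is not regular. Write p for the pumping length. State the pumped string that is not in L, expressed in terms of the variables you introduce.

0^{p+p!} 1^{p+p!-2}

Assume L is regular. Let p be the pumping length given by the pumping lemma.
Choose w = 0^p 1^{p+p!-2}. Since p ≠ (p+p!-2)+2 = p+p!, w ∈ L; and |w| ≥ p.
Write w = xyz as guaranteed by the lemma, with |xy| ≤ p and y is nonempty.
Since the first p symbols of w are all 0's and |xy| ≤ p, y lies entirely in the leading 0-block: y = 0^k for some k with 1 ≤ k ≤ p.
Since 1 ≤ k ≤ p, k divides p!; set t = 1 + p!/k. Then xy^t z has p + (p!/k)·k = p + p! copies of 0. Now the 0-count is p+p! and (1-count)+2 = (p+p!-2)+2 = p+p!, so i ≠ j+2 fails. So xy^t z = 0^{p+p!} 1^{p+p!-2} ∉ L.
Contradiction. Therefore L is not regular.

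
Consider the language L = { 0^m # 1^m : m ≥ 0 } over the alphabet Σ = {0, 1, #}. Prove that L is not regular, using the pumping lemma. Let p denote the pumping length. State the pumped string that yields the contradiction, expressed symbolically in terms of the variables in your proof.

Suppose for contradiction that L is regular, and let p be the pumping length.
Take w = 0^p # 1^p ∈ L with |w| = 2p+1 ≥ p.
By the pumping lemma, w = xyz with |xy| ≤ p and |y| > 0.
The first p characters of w are 0's, so xy (and hence y) consists only of 0's. Write y = 0^k, 1 ≤ k ≤ p.
Pump with i = 2: xy^2z = 0^{p+k} # 1^p, which would require p+k = p. But k ≥ 1, so xy^2z ∉ L.
This contradicts the pumping lemma, so L is not regular.

0^{p+k} # 1^p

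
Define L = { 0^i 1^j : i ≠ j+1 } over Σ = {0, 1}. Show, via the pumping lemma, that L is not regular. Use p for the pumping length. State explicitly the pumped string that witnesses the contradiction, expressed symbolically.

Assume L is regular. Let p be the pumping length given by the pumping lemma.
Choose w = 0^p 1^{p+p!-1}. Since p ≠ (p+p!-1)+1 = p+p!, w ∈ L; and |w| ≥ p.
By the pumping lemma, w = xyz with |xy| ≤ p and |y| > 0.
The first p characters of w are 0's, so xy (and hence y) consists only of 0's. Write y = 0^k, 1 ≤ k ≤ p.
Since 1 ≤ k ≤ p, k divides p!; set t = 1 + p!/k. Then xy^t z has p + (p!/k)·k = p + p! copies of 0. Now the 0-count is p+p! and (1-count)+1 = (p+p!-1)+1 = p+p!, so i ≠ j+1 fails. So xy^t z = 0^{p+p!} 1^{p+p!-1} ∉ L.
Contradiction. Therefore L is not regular.

0^{p+p!} 1^{p+p!-1}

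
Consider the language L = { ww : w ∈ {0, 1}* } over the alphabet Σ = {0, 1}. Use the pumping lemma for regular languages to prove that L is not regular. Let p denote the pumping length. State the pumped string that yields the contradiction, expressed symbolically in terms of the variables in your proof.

0^{p+k} 1^p 0^p 1^p

Toward a contradiction, assume L is regular with pumping length p.
Take w = 0^p 1^p 0^p 1^p = uu where u = 0^p1^p; then w ∈ L and |w| = 4p ≥ p.
Write w = xyz as guaranteed by the lemma, with |xy| ≤ p and y is nonempty.
Because |xy| ≤ p and w begins with p copies of 0, we have y = 0^k with 1 ≤ k ≤ p.
Pump with i = 2: xy^2z = 0^{p+k} 1^p 0^p 1^p, of length 4p+k. Suppose this equals vv. The string starts with 0 and ends with 1, so v does too; thus the boundary between the two copies of v is a 1→0 transition. There is exactly one such transition, at position 2p+k, so |v| = 2p+k and |vv| = 4p+2k ≠ 4p+k since k ≥ 1. So xy^2z ∉ L.
This contradicts the pumping lemma, so L is not regular.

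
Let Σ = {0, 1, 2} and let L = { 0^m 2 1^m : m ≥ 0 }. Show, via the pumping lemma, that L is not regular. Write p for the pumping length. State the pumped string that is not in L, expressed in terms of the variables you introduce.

Assume L is regular; let p be its pumping constant.
Take w = 0^p 2 1^p ∈ L with |w| = 2p+1 ≥ p.
The pumping lemma gives a decomposition w = xyz where |xy| ≤ p and |y| > 0.
The first p characters of w are 0's, so xy (and hence y) consists only of 0's. Write y = 0^k, 1 ≤ k ≤ p.
Pump with i = 2: xy^2z = 0^{p+k} 2 1^p, which would require p+k = p. But k ≥ 1, so xy^2z ∉ L.
This is a contradiction; hence L is not regular.

0^{p+k} 2 1^p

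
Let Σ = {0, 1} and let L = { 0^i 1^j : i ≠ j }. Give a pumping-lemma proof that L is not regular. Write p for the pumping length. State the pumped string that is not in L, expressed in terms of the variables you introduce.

Suppose for contradiction that L is regular, and let p be the pumping length.
Choose w = 0^p 1^{p+p!}. Since p ≠ p+p!, w ∈ L; and |w| ≥ p.
The pumping lemma gives a decomposition w = xyz where |xy| ≤ p and |y| > 0.
Since the first p symbols of w are all 0's and |xy| ≤ p, y lies entirely in the leading 0-block: y = 0^k for some k with 1 ≤ k ≤ p.
Since 1 ≤ k ≤ p, k divides p!; set t = 1 + p!/k. Then xy^t z has p + (p!/k)·k = p + p! copies of 0. Now the 0-count equals the 1-count, so i ≠ j fails. So xy^t z = 0^{p+p!} 1^{p+p!} ∉ L.
This contradicts the pumping lemma, so L is not regular.

0^{p+p!} 1^{p+p!}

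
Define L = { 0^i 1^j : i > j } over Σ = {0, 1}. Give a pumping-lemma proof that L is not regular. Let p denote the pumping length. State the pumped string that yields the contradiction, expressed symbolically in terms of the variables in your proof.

0^{p+1-k} 1^p

Toward a contradiction, assume L is regular with pumping length p.
Choose w = 0^{p+1} 1^p ∈ L, with |w| = 2p+1 ≥ p.
By the pumping lemma, w = xyz with |xy| ≤ p and |y| > 0.
Because |xy| ≤ p and w begins with p copies of 0, we have y = 0^k with 1 ≤ k ≤ p.
Consider xy^0z = xz = 0^{p+1-k} 1^p. Since k ≥ 1, the 0-count p+1-k is at most p, so i > j fails; thus xz ∉ L.
This is a contradiction; hence L is not regular.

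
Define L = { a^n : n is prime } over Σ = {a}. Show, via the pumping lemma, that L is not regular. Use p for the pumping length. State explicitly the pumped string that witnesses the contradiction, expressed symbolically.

Suppose for contradiction that L is regular, and let p be the pumping length.
Let q be a prime with q ≥ p+2 (infinitely many primes exist), and take w = a^q ∈ L with |w| = q ≥ p.
By the pumping lemma, w = xyz with |xy| ≤ p and |y| ≥ 1.
Then y = a^k for some k with 1 ≤ k ≤ p.
Since 1 ≤ k ≤ p, |xz| = q-k. Pump with i = q+1: |xy^{q+1}z| = (q-k)+(q+1)k = q+qk = q(1+k), which is composite (both factors ≥ 2). So xy^{q+1}z = a^{q(1+k)} ∉ L.
This contradicts the pumping lemma, so L is not regular.

a^{q(1+k)}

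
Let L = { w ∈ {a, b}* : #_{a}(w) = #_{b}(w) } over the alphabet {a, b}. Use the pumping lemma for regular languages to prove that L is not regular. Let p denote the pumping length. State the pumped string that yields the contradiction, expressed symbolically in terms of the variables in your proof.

a^{p+k} b^p

Assume L is regular; let p be its pumping constant.
Choose w = a^p b^p ∈ L with |w| = 2p ≥ p.
The pumping lemma gives a decomposition w = xyz where |xy| ≤ p and |y| > 0.
Since the first p symbols of w are all a's and |xy| ≤ p, y lies entirely in the leading a-block: y = a^k for some k with 1 ≤ k ≤ p.
Pump with i = 2: xy^2z = a^{p+k} b^p has p+k occurrences of a but only p of b. Since k ≥ 1 the counts differ, so xy^2z ∉ L.
This contradicts the pumping lemma, so L is not regular.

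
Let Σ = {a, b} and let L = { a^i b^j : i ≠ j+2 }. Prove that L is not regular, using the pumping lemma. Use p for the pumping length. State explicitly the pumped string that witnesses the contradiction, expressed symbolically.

a^{p+p!} b^{p+p!-2}

Toward a contradiction, assume L is regular with pumping length p.
Choose w = a^p b^{p+p!-2}. Since p ≠ (p+p!-2)+2 = p+p!, w ∈ L; and |w| ≥ p.
By the pumping lemma, w = xyz with |xy| ≤ p and y is nonempty.
The first p characters of w are a's, so xy (and hence y) consists only of a's. Write y = a^k, 1 ≤ k ≤ p.
Since 1 ≤ k ≤ p, k divides p!; set t = 1 + p!/k. Then xy^t z has p + (p!/k)·k = p + p! copies of a. Now the a-count is p+p! and (b-count)+2 = (p+p!-2)+2 = p+p!, so i ≠ j+2 fails. So xy^t z = a^{p+p!} b^{p+p!-2} ∉ L.
Contradiction. Therefore L is not regular.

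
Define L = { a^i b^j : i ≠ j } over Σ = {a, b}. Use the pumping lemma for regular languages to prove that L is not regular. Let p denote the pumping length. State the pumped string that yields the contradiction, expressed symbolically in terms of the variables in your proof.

Suppose for contradiction that L is regular, and let p be the pumping length.
Choose w = a^p b^{p+p!}. Since p ≠ p+p!, w ∈ L; and |w| ≥ p.
By the pumping lemma, w = xyz with |xy| ≤ p and |y| > 0.
The first p characters of w are a's, so xy (and hence y) consists only of a's. Write y = a^k, 1 ≤ k ≤ p.
Since 1 ≤ k ≤ p, k divides p!; set t = 1 + p!/k. Then xy^t z has p + (p!/k)·k = p + p! copies of a. Now the a-count equals the b-count, so i ≠ j fails. So xy^t z = a^{p+p!} b^{p+p!} ∉ L.
Contradiction. Therefore L is not regular.

a^{p+p!} b^{p+p!}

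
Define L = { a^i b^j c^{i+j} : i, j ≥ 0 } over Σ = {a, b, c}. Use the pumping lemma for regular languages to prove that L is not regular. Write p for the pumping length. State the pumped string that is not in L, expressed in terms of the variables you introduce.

a^{p+k} b^p c^{2p}

Assume L is regular. Let p be the pumping length given by the pumping lemma.
Take w = a^p b^p c^{2p} ∈ L (with i=j=p, i+j=2p), |w| = 4p ≥ p.
The pumping lemma gives a decomposition w = xyz where |xy| ≤ p and |y| ≥ 1.
Since the first p symbols of w are all a's and |xy| ≤ p, y lies entirely in the leading a-block: y = a^k for some k with 1 ≤ k ≤ p.
Consider xy^2z = a^{p+k} b^p c^{2p}. Now the a- and b-counts sum to 2p+k, but the c-count is 2p ≠ 2p+k. So xy^2z ∉ L.
This contradicts the pumping lemma, so L is not regular.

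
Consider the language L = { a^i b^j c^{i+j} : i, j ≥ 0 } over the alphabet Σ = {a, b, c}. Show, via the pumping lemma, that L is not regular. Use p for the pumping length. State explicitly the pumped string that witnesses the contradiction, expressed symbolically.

Suppose for contradiction that L is regular, and let p be the pumping length.
Take w = a^p b^p c^{2p} ∈ L (with i=j=p, i+j=2p), |w| = 4p ≥ p.
By the pumping lemma, w = xyz with |xy| ≤ p and |y| ≥ 1.
Since the first p symbols of w are all a's and |xy| ≤ p, y lies entirely in the leading a-block: y = a^k for some k with 1 ≤ k ≤ p.
Consider xy^2z = a^{p+k} b^p c^{2p}. Now the a- and b-counts sum to 2p+k, but the c-count is 2p ≠ 2p+k. So xy^2z ∉ L.
This contradicts the pumping lemma, so L is not regular.

a^{p+k} b^p c^{2p}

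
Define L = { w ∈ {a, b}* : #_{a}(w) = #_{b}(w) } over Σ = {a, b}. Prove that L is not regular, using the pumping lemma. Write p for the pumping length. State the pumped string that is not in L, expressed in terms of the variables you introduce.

a^{p+k} b^p

Suppose for contradiction that L is regular, and let p be the pumping length.
Choose w = a^p b^p ∈ L with |w| = 2p ≥ p.
Write w = xyz as guaranteed by the lemma, with |xy| ≤ p and |y| ≥ 1.
Since the first p symbols of w are all a's and |xy| ≤ p, y lies entirely in the leading a-block: y = a^k for some k with 1 ≤ k ≤ p.
Pump with i = 2: xy^2z = a^{p+k} b^p has p+k occurrences of a but only p of b. Since k ≥ 1 the counts differ, so xy^2z ∉ L.
This is a contradiction; hence L is not regular.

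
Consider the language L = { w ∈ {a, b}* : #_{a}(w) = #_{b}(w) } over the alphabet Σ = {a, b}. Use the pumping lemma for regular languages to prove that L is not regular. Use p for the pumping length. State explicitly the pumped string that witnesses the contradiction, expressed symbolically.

Assume L is regular. Let p be the pumping length given by the pumping lemma.
Choose w = a^p b^p ∈ L with |w| = 2p ≥ p.
The pumping lemma gives a decomposition w = xyz where |xy| ≤ p and |y| > 0.
Because |xy| ≤ p and w begins with p copies of a, we have y = a^k with 1 ≤ k ≤ p.
Pump with i = 2: xy^2z = a^{p+k} b^p has p+k occurrences of a but only p of b. Since k ≥ 1 the counts differ, so xy^2z ∉ L.
This is a contradiction; hence L is not regular.

a^{p+k} b^p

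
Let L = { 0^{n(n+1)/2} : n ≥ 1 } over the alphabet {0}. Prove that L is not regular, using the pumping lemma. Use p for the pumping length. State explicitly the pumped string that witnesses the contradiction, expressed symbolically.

0^{p(p+1)/2+k}

Toward a contradiction, assume L is regular with pumping length p.
Take w = 0^{p(p+1)/2} ∈ L with |w| = p(p+1)/2 ≥ p.
The pumping lemma gives a decomposition w = xyz where |xy| ≤ p and |y| > 0.
Then y = 0^k for some k with 1 ≤ k ≤ p.
Pump with i = 2: xy^2z = 0^{p(p+1)/2+k}. Since 1 ≤ k ≤ p, p(p+1)/2 < p(p+1)/2+k ≤ p(p+1)/2+p < (p+1)(p+2)/2, so p(p+1)/2+k is strictly between consecutive triangular numbers. So xy^2z ∉ L.
Contradiction. Therefore L is not regular.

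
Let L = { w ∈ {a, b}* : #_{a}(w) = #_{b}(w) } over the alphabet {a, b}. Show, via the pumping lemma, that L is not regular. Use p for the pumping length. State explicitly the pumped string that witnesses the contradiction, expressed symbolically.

a^{p+k} b^p

Assume L is regular; let p be its pumping constant.
Choose w = a^p b^p ∈ L with |w| = 2p ≥ p.
Write w = xyz as guaranteed by the lemma, with |xy| ≤ p and |y| > 0.
The first p characters of w are a's, so xy (and hence y) consists only of a's. Write y = a^k, 1 ≤ k ≤ p.
Pump with i = 2: xy^2z = a^{p+k} b^p has p+k occurrences of a but only p of b. Since k ≥ 1 the counts differ, so xy^2z ∉ L.
This contradicts the pumping lemma, so L is not regular.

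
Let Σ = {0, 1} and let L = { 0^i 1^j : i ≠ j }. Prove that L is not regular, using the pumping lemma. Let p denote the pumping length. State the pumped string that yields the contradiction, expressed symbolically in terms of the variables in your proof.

0^{p+p!} 1^{p+p!}

Assume L is regular; let p be its pumping constant.
Choose w = 0^p 1^{p+p!}. Since p ≠ p+p!, w ∈ L; and |w| ≥ p.
The pumping lemma gives a decomposition w = xyz where |xy| ≤ p and |y| ≥ 1.
Since the first p symbols of w are all 0's and |xy| ≤ p, y lies entirely in the leading 0-block: y = 0^k for some k with 1 ≤ k ≤ p.
Since 1 ≤ k ≤ p, k divides p!; set t = 1 + p!/k. Then xy^t z has p + (p!/k)·k = p + p! copies of 0. Now the 0-count equals the 1-count, so i ≠ j fails. So xy^t z = 0^{p+p!} 1^{p+p!} ∉ L.
This contradicts the pumping lemma, so L is not regular.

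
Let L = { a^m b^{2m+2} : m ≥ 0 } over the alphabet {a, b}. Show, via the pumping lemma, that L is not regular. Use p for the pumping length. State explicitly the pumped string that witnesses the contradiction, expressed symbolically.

a^{p+k} b^{2p+2}

Suppose for contradiction that L is regular, and let p be the pumping length.
Choose w = a^p b^{2p+2}, which is in L with |w| = 3p+2 ≥ p.
The pumping lemma gives a decomposition w = xyz where |xy| ≤ p and |y| ≥ 1.
Because |xy| ≤ p and w begins with p copies of a, we have y = a^k with 1 ≤ k ≤ p.
Pump with i = 2: xy^2z = a^{p+k} b^{2p+2}. For this to lie in L we would need 2p+2 = 2(p+k)+2, which forces k = 0. But k ≥ 1, so xy^2z ∉ L.
Contradiction. Therefore L is not regular.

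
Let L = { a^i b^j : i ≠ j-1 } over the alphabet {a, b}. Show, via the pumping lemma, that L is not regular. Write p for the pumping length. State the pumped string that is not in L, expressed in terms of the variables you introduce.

a^{p+p!} b^{p+p!+1}

Toward a contradiction, assume L is regular with pumping length p.
Choose w = a^p b^{p+p!+1}. Since p ≠ (p+p!+1)-1 = p+p!, w ∈ L; and |w| ≥ p.
By the pumping lemma, w = xyz with |xy| ≤ p and |y| > 0.
Since the first p symbols of w are all a's and |xy| ≤ p, y lies entirely in the leading a-block: y = a^k for some k with 1 ≤ k ≤ p.
Since 1 ≤ k ≤ p, k divides p!; set t = 1 + p!/k. Then xy^t z has p + (p!/k)·k = p + p! copies of a. Now the a-count is p+p! and (b-count)-1 = (p+p!+1)-1 = p+p!, so i ≠ j-1 fails. So xy^t z = a^{p+p!} b^{p+p!+1} ∉ L.
Contradiction. Therefore L is not regular.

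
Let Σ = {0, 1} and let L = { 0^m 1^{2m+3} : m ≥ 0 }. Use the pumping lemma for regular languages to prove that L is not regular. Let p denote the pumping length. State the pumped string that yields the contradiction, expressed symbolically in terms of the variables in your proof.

0^{p+k} 1^{2p+3}

Suppose for contradiction that L is regular, and let p be the pumping length.
Take w = 0^p 1^{2p+3}. Then w ∈ L and |w| = 3p+3 ≥ p.
The pumping lemma gives a decomposition w = xyz where |xy| ≤ p and |y| > 0.
Because |xy| ≤ p and w begins with p copies of 0, we have y = 0^k with 1 ≤ k ≤ p.
Pump with i = 2: xy^2z = 0^{p+k} 1^{2p+3}. For this to lie in L we would need 2p+3 = 2(p+k)+3, which forces k = 0. But k ≥ 1, so xy^2z ∉ L.
This contradicts the pumping lemma, so L is not regular.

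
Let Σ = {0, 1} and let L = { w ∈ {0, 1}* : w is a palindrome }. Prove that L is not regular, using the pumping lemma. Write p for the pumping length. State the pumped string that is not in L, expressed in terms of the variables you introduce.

0^{p+k} 1 0^p

Toward a contradiction, assume L is regular with pumping length p.
Take w = 0^p 1 0^p, a palindrome of length 2p+1 ≥ p.
By the pumping lemma, w = xyz with |xy| ≤ p and |y| > 0.
Because |xy| ≤ p and w begins with p copies of 0, we have y = 0^k with 1 ≤ k ≤ p.
Pump with i = 2: xy^2z = 0^{p+k} 1 0^p. Its reverse is 0^p 1 0^{p+k}, which differs from xy^2z since k ≥ 1. So xy^2z is not a palindrome and xy^2z ∉ L.
Contradiction. Therefore L is not regular.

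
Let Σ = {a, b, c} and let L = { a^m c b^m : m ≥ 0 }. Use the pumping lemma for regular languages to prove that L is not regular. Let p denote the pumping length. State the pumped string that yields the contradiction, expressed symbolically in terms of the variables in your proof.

a^{p+k} c b^p

Assume L is regular. Let p be the pumping length given by the pumping lemma.
Take w = a^p c b^p ∈ L with |w| = 2p+1 ≥ p.
Write w = xyz as guaranteed by the lemma, with |xy| ≤ p and |y| ≥ 1.
The first p characters of w are a's, so xy (and hence y) consists only of a's. Write y = a^k, 1 ≤ k ≤ p.
Pump with i = 2: xy^2z = a^{p+k} c b^p, which would require p+k = p. But k ≥ 1, so xy^2z ∉ L.
Contradiction. Therefore L is not regular.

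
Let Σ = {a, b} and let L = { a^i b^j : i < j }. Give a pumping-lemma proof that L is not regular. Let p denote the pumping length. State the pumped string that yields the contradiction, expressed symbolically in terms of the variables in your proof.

a^{p+k} b^{p+1}

Assume L is regular. Let p be the pumping length given by the pumping lemma.
Choose w = a^p b^{p+1} ∈ L, with |w| = 2p+1 ≥ p.
By the pumping lemma, w = xyz with |xy| ≤ p and |y| > 0.
Because |xy| ≤ p and w begins with p copies of a, we have y = a^k with 1 ≤ k ≤ p.
Consider xy^2z = a^{p+k} b^{p+1}. Since k ≥ 1, the a-count p+k is at least p+1, so i < j fails; thus xy^2z ∉ L.
This is a contradiction; hence L is not regular.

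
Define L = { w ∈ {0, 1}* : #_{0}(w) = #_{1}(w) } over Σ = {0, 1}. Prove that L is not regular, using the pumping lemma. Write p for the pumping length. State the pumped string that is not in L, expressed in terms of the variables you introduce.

Toward a contradiction, assume L is regular with pumping length p.
Choose w = 0^p 1^p ∈ L with |w| = 2p ≥ p.
Write w = xyz as guaranteed by the lemma, with |xy| ≤ p and y is nonempty.
Since the first p symbols of w are all 0's and |xy| ≤ p, y lies entirely in the leading 0-block: y = 0^k for some k with 1 ≤ k ≤ p.
Pump with i = 2: xy^2z = 0^{p+k} 1^p has p+k occurrences of 0 but only p of 1. Since k ≥ 1 the counts differ, so xy^2z ∉ L.
This contradicts the pumping lemma, so L is not regular.

0^{p+k} 1^p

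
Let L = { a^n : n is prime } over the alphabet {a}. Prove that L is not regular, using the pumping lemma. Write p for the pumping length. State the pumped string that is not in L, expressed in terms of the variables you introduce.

Suppose for contradiction that L is regular, and let p be the pumping length.
Let q be a prime with q ≥ p+2 (infinitely many primes exist), and take w = a^q ∈ L with |w| = q ≥ p.
Write w = xyz as guaranteed by the lemma, with |xy| ≤ p and |y| ≥ 1.
Then y = a^k for some k with 1 ≤ k ≤ p.
Since 1 ≤ k ≤ p, |xz| = q-k. Pump with i = q+1: |xy^{q+1}z| = (q-k)+(q+1)k = q+qk = q(1+k), which is composite (both factors ≥ 2). So xy^{q+1}z = a^{q(1+k)} ∉ L.
This contradicts the pumping lemma, so L is not regular.

a^{q(1+k)}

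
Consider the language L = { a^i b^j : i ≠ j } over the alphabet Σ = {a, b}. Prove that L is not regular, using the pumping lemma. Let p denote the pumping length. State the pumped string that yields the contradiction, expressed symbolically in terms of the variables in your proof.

a^{p+p!} b^{p+p!}

Assume L is regular. Let p be the pumping length given by the pumping lemma.
Choose w = a^p b^{p+p!}. Since p ≠ p+p!, w ∈ L; and |w| ≥ p.
The pumping lemma gives a decomposition w = xyz where |xy| ≤ p and y is nonempty.
Since the first p symbols of w are all a's and |xy| ≤ p, y lies entirely in the leading a-block: y = a^k for some k with 1 ≤ k ≤ p.
Since 1 ≤ k ≤ p, k divides p!; set t = 1 + p!/k. Then xy^t z has p + (p!/k)·k = p + p! copies of a. Now the a-count equals the b-count, so i ≠ j fails. So xy^t z = a^{p+p!} b^{p+p!} ∉ L.
Contradiction. Therefore L is not regular.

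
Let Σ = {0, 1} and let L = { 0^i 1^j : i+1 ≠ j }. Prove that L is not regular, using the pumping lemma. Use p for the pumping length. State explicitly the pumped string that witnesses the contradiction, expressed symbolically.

Assume L is regular. Let p be the pumping length given by the pumping lemma.
Choose w = 0^p 1^{p+p!+1}. Since p ≠ (p+p!+1)-1 = p+p!, w ∈ L; and |w| ≥ p.
Write w = xyz as guaranteed by the lemma, with |xy| ≤ p and |y| > 0.
Because |xy| ≤ p and w begins with p copies of 0, we have y = 0^k with 1 ≤ k ≤ p.
Since 1 ≤ k ≤ p, k divides p!; set t = 1 + p!/k. Then xy^t z has p + (p!/k)·k = p + p! copies of 0. Now the 0-count is p+p! and (1-count)-1 = (p+p!+1)-1 = p+p!, so i+1 ≠ j fails. So xy^t z = 0^{p+p!} 1^{p+p!+1} ∉ L.
Contradiction. Therefore L is not regular.

0^{p+p!} 1^{p+p!+1}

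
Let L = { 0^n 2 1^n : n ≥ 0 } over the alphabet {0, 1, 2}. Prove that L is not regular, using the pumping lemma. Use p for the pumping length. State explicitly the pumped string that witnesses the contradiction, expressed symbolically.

Assume L is regular; let p be its pumping constant.
Take w = 0^p 2 1^p ∈ L with |w| = 2p+1 ≥ p.
By the pumping lemma, w = xyz with |xy| ≤ p and |y| > 0.
Because |xy| ≤ p and w begins with p copies of 0, we have y = 0^k with 1 ≤ k ≤ p.
Pump with i = 2: xy^2z = 0^{p+k} 2 1^p, which would require p+k = p. But k ≥ 1, so xy^2z ∉ L.
This contradicts the pumping lemma, so L is not regular.

0^{p+k} 2 1^p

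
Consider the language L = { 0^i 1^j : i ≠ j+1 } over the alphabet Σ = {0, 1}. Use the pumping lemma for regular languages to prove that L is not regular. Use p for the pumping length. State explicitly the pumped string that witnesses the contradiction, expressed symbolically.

0^{p+p!} 1^{p+p!-1}

Toward a contradiction, assume L is regular with pumping length p.
Choose w = 0^p 1^{p+p!-1}. Since p ≠ (p+p!-1)+1 = p+p!, w ∈ L; and |w| ≥ p.
Write w = xyz as guaranteed by the lemma, with |xy| ≤ p and |y| ≥ 1.
Because |xy| ≤ p and w begins with p copies of 0, we have y = 0^k with 1 ≤ k ≤ p.
Since 1 ≤ k ≤ p, k divides p!; set t = 1 + p!/k. Then xy^t z has p + (p!/k)·k = p + p! copies of 0. Now the 0-count is p+p! and (1-count)+1 = (p+p!-1)+1 = p+p!, so i ≠ j+1 fails. So xy^t z = 0^{p+p!} 1^{p+p!-1} ∉ L.
This contradicts the pumping lemma, so L is not regular.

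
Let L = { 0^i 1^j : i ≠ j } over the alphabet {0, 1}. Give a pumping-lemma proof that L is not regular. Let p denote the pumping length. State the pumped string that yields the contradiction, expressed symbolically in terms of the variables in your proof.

0^{p+p!} 1^{p+p!}

Toward a contradiction, assume L is regular with pumping length p.
Choose w = 0^p 1^{p+p!}. Since p ≠ p+p!, w ∈ L; and |w| ≥ p.
The pumping lemma gives a decomposition w = xyz where |xy| ≤ p and |y| > 0.
Since the first p symbols of w are all 0's and |xy| ≤ p, y lies entirely in the leading 0-block: y = 0^k for some k with 1 ≤ k ≤ p.
Since 1 ≤ k ≤ p, k divides p!; set t = 1 + p!/k. Then xy^t z has p + (p!/k)·k = p + p! copies of 0. Now the 0-count equals the 1-count, so i ≠ j fails. So xy^t z = 0^{p+p!} 1^{p+p!} ∉ L.
This contradicts the pumping lemma, so L is not regular.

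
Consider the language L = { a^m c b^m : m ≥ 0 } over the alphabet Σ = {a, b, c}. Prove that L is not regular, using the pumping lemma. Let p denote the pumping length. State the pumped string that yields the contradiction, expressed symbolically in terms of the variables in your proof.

Assume L is regular. Let p be the pumping length given by the pumping lemma.
Take w = a^p c b^p ∈ L with |w| = 2p+1 ≥ p.
By the pumping lemma, w = xyz with |xy| ≤ p and |y| > 0.
Since the first p symbols of w are all a's and |xy| ≤ p, y lies entirely in the leading a-block: y = a^k for some k with 1 ≤ k ≤ p.
Pump with i = 2: xy^2z = a^{p+k} c b^p, which would require p+k = p. But k ≥ 1, so xy^2z ∉ L.
Contradiction. Therefore L is not regular.

a^{p+k} c b^p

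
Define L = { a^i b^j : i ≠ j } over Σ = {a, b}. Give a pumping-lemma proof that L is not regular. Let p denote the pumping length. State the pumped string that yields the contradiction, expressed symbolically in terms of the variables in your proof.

Toward a contradiction, assume L is regular with pumping length p.
Choose w = a^p b^{p+p!}. Since p ≠ p+p!, w ∈ L; and |w| ≥ p.
The pumping lemma gives a decomposition w = xyz where |xy| ≤ p and |y| ≥ 1.
Since the first p symbols of w are all a's and |xy| ≤ p, y lies entirely in the leading a-block: y = a^k for some k with 1 ≤ k ≤ p.
Since 1 ≤ k ≤ p, k divides p!; set t = 1 + p!/k. Then xy^t z has p + (p!/k)·k = p + p! copies of a. Now the a-count equals the b-count, so i ≠ j fails. So xy^t z = a^{p+p!} b^{p+p!} ∉ L.
This contradicts the pumping lemma, so L is not regular.

a^{p+p!} b^{p+p!}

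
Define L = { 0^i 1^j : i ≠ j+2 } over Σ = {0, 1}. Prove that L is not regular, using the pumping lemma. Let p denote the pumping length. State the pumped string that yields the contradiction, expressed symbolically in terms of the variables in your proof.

Toward a contradiction, assume L is regular with pumping length p.
Choose w = 0^p 1^{p+p!-2}. Since p ≠ (p+p!-2)+2 = p+p!, w ∈ L; and |w| ≥ p.
Write w = xyz as guaranteed by the lemma, with |xy| ≤ p and |y| > 0.
Because |xy| ≤ p and w begins with p copies of 0, we have y = 0^k with 1 ≤ k ≤ p.
Since 1 ≤ k ≤ p, k divides p!; set t = 1 + p!/k. Then xy^t z has p + (p!/k)·k = p + p! copies of 0. Now the 0-count is p+p! and (1-count)+2 = (p+p!-2)+2 = p+p!, so i ≠ j+2 fails. So xy^t z = 0^{p+p!} 1^{p+p!-2} ∉ L.
This contradicts the pumping lemma, so L is not regular.

0^{p+p!} 1^{p+p!-2}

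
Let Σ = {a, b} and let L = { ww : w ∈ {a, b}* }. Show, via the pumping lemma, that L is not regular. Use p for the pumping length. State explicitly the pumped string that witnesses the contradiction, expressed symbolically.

a^{p+k} b^p a^p b^p

Suppose for contradiction that L is regular, and let p be the pumping length.
Take w = a^p b^p a^p b^p = uu where u = a^pb^p; then w ∈ L and |w| = 4p ≥ p.
The pumping lemma gives a decomposition w = xyz where |xy| ≤ p and |y| ≥ 1.
The first p characters of w are a's, so xy (and hence y) consists only of a's. Write y = a^k, 1 ≤ k ≤ p.
Pump with i = 2: xy^2z = a^{p+k} b^p a^p b^p, of length 4p+k. Suppose this equals vv. The string starts with a and ends with b, so v does too; thus the boundary between the two copies of v is a b→a transition. There is exactly one such transition, at position 2p+k, so |v| = 2p+k and |vv| = 4p+2k ≠ 4p+k since k ≥ 1. So xy^2z ∉ L.
This contradicts the pumping lemma, so L is not regular.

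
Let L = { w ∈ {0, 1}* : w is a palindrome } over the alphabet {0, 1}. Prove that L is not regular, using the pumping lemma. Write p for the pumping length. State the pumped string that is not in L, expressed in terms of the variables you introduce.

Suppose for contradiction that L is regular, and let p be the pumping length.
Take w = 0^p 1 0^p, a palindrome of length 2p+1 ≥ p.
Write w = xyz as guaranteed by the lemma, with |xy| ≤ p and |y| > 0.
Since the first p symbols of w are all 0's and |xy| ≤ p, y lies entirely in the leading 0-block: y = 0^k for some k with 1 ≤ k ≤ p.
Pump with i = 2: xy^2z = 0^{p+k} 1 0^p. Its reverse is 0^p 1 0^{p+k}, which differs from xy^2z since k ≥ 1. So xy^2z is not a palindrome and xy^2z ∉ L.
This contradicts the pumping lemma, so L is not regular.

0^{p+k} 1 0^p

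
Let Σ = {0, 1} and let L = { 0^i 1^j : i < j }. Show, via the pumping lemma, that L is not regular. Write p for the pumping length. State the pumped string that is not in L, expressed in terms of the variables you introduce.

0^{p+k} 1^{p+1}

Assume L is regular. Let p be the pumping length given by the pumping lemma.
Choose w = 0^p 1^{p+1} ∈ L, with |w| = 2p+1 ≥ p.
By the pumping lemma, w = xyz with |xy| ≤ p and |y| > 0.
Because |xy| ≤ p and w begins with p copies of 0, we have y = 0^k with 1 ≤ k ≤ p.
Consider xy^2z = 0^{p+k} 1^{p+1}. Since k ≥ 1, the 0-count p+k is at least p+1, so i < j fails; thus xy^2z ∉ L.
Contradiction. Therefore L is not regular.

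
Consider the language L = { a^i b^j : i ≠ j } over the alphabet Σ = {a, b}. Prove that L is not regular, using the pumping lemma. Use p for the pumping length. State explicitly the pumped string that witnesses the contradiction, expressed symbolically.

a^{p+p!} b^{p+p!}

Toward a contradiction, assume L is regular with pumping length p.
Choose w = a^p b^{p+p!}. Since p ≠ p+p!, w ∈ L; and |w| ≥ p.
By the pumping lemma, w = xyz with |xy| ≤ p and |y| ≥ 1.
Since the first p symbols of w are all a's and |xy| ≤ p, y lies entirely in the leading a-block: y = a^k for some k with 1 ≤ k ≤ p.
Since 1 ≤ k ≤ p, k divides p!; set t = 1 + p!/k. Then xy^t z has p + (p!/k)·k = p + p! copies of a. Now the a-count equals the b-count, so i ≠ j fails. So xy^t z = a^{p+p!} b^{p+p!} ∉ L.
This is a contradiction; hence L is not regular.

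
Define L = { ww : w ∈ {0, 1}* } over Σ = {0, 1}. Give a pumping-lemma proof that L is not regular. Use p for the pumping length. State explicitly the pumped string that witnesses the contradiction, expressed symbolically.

0^{p+k} 1^p 0^p 1^p

Toward a contradiction, assume L is regular with pumping length p.
Take w = 0^p 1^p 0^p 1^p = uu where u = 0^p1^p; then w ∈ L and |w| = 4p ≥ p.
By the pumping lemma, w = xyz with |xy| ≤ p and y is nonempty.
Since the first p symbols of w are all 0's and |xy| ≤ p, y lies entirely in the leading 0-block: y = 0^k for some k with 1 ≤ k ≤ p.
Pump with i = 2: xy^2z = 0^{p+k} 1^p 0^p 1^p, of length 4p+k. Suppose this equals vv. The string starts with 0 and ends with 1, so v does too; thus the boundary between the two copies of v is a 1→0 transition. There is exactly one such transition, at position 2p+k, so |v| = 2p+k and |vv| = 4p+2k ≠ 4p+k since k ≥ 1. So xy^2z ∉ L.
This contradicts the pumping lemma, so L is not regular.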